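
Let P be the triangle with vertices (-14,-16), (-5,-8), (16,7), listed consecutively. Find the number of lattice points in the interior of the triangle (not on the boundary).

The shoelace formula gives twice the area as |[(-14)·(-8) − (-5)·(-16)] + [(-5)·7 − 16·(-8)] + [16·(-16) − (-14)·7]| = 33, so the area is 16.5.
Summing gcd(|Δx|,|Δy|) over the edges gives the boundary count: gcd(9,8) + gcd(21,15) + gcd(30,23) = 1+3+1 = 5.
Pick's theorem gives I = A − B/2 + 1 = 16.5 − 5/2 + 1 = 15.

15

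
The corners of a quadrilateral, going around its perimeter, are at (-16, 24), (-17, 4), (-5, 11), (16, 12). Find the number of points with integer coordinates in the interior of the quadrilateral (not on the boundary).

256

Using the shoelace formula, 2A = |[(-16)·4 − (-17)·24] + [(-17)·11 − (-5)·4] + [(-5)·12 − 16·11] + [16·24 − (-16)·12]| = 517, so the area is 517/2.
Along each edge there are gcd(|Δx|,|Δy|)+1 lattice points, so counting each shared vertex once the boundary has gcd(1,20) + gcd(12,7) + gcd(21,1) + gcd(32,12) = 1+1+1+4 = 7.
By Pick's theorem A = I + B/2 − 1, so I = 517/2 − 7/2 + 1 = 256.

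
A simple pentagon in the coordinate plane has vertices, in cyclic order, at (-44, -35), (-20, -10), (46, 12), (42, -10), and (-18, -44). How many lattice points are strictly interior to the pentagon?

By the shoelace formula, twice the signed area is |((-44)·(-10) − (-20)·(-35)) + ((-20)·12 − 46·(-10)) + (46·(-10) − 42·12) + (42·(-44) − (-18)·(-10)) + ((-18)·(-35) − (-44)·(-44))| = 4338, so the area is 2169.
Along each edge there are gcd(|Δx|,|Δy|)+1 lattice points, so counting each shared vertex once the boundary has gcd(24,25) + gcd(66,22) + gcd(4,22) + gcd(60,34) + gcd(26,9) = 1+22+2+2+1 = 28.
Pick's theorem gives I = A − B/2 + 1 = 2169 − 28/2 + 1 = 2156.

2156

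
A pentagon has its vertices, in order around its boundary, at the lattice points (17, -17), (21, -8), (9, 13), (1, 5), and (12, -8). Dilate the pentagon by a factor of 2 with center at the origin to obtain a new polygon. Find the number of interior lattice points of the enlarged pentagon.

911

By the shoelace formula, twice the signed area is |[17·(-8) − 21·(-17)] + [21·13 − 9·(-8)] + [9·5 − 1·13] + [1·(-8) − 12·5] + [12·(-17) − 17·(-8)]| = 462, so the area is 231.
Summing gcd(|Δx|,|Δy|) over the edges gives the boundary count: gcd(4,9) + gcd(12,21) + gcd(8,8) + gcd(11,13) + gcd(5,9) = 1+3+8+1+1 = 14.
Scaling by 2 multiplies the area by 2² = 4 (so the new area is 924) and multiplies the boundary lattice-point count by 2, giving 28.
By Pick's theorem, the interior count of the dilated polygon is 924 − 28/2 + 1 = 911.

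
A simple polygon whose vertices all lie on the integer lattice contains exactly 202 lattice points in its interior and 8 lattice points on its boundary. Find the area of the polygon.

Pick's theorem states A = I + B/2 − 1, so A = 202 + 8/2 − 1 = 205.

205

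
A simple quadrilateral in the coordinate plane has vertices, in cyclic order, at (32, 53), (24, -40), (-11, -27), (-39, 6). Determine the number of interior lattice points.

3508

By the shoelace formula, twice the signed area is |[32·(-40) − 24·53] + [24·(-27) − (-11)·(-40)] + [(-11)·6 − (-39)·(-27)] + [(-39)·53 − 32·6]| = 7018, so the area is 3509.
Summing gcd(|Δx|,|Δy|) over the edges gives the boundary count: gcd(8,93) + gcd(35,13) + gcd(28,33) + gcd(71,47) = 1+1+1+1 = 4.
Pick's theorem gives I = A − B/2 + 1 = 3509 − 4/2 + 1 = 3508.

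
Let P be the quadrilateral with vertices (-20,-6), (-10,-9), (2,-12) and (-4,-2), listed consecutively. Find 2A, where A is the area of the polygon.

By the shoelace formula, twice the signed area is |[(-20)·(-9) − (-10)·(-6)] + [(-10)·(-12) − 2·(-9)] + [2·(-2) − (-4)·(-12)] + [(-4)·(-6) − (-20)·(-2)]| = 190, so the area is 95.

190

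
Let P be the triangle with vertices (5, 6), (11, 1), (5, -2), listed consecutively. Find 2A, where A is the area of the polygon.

48

The shoelace formula gives twice the area as |[5·1 − 11·6] + [11·(-2) − 5·1] + [5·6 − 5·(-2)]| = 48, so the area is 24.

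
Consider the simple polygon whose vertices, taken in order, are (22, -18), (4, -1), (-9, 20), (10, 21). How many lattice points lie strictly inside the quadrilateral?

453

Using the shoelace formula, 2A = |[22·(-1) − 4·(-18)] + [4·20 − (-9)·(-1)] + [(-9)·21 − 10·20] + [10·(-18) − 22·21]| = 910, so the area is 455.
The number of boundary lattice points is Σ gcd(|Δx|,|Δy|) = gcd(18,17) + gcd(13,21) + gcd(19,1) + gcd(12,39) = 1+1+1+3 = 6.
Pick's theorem gives I = A − B/2 + 1 = 455 − 6/2 + 1 = 453.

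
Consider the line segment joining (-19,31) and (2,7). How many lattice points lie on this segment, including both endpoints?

The number of lattice points on a segment between lattice points is gcd(|Δx|,|Δy|) + 1 = gcd(21,24) + 1 = 3 + 1 = 4.

4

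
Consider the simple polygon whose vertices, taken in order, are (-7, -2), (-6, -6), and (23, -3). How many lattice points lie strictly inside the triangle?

The shoelace formula gives twice the area as |((-7)·(-6) − (-6)·(-2)) + ((-6)·(-3) − 23·(-6)) + (23·(-2) − (-7)·(-3))| = 119, so the area is 119/2.
The number of boundary lattice points is Σ gcd(|Δx|,|Δy|) = gcd(1,4) + gcd(29,3) + gcd(30,1) = 1+1+1 = 3.
Pick's theorem gives I = A − B/2 + 1 = 119/2 − 3/2 + 1 = 59.

59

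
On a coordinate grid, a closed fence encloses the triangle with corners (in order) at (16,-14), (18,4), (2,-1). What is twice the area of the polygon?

The shoelace formula gives twice the area as |(16·4 − 18·(-14)) + (18·(-1) − 2·4) + (2·(-14) − 16·(-1))| = 278, so the area is 139.

278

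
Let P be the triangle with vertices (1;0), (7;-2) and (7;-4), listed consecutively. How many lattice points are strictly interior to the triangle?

4

By the shoelace formula, twice the signed area is |[1·(-2) − 7·0] + [7·(-4) − 7·(-2)] + [7·0 − 1·(-4)]| = 12, so the area is 6.
Along each edge there are gcd(|Δx|,|Δy|)+1 lattice points, so counting each shared vertex once the boundary has gcd(6,2) + gcd(0,2) + gcd(6,4) = 2+2+2 = 6.
Pick's theorem gives I = A − B/2 + 1 = 6 − 6/2 + 1 = 4.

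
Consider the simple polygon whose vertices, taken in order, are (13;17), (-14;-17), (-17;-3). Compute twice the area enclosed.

By the shoelace formula, twice the signed area is |(13·(-17) − (-14)·17) + ((-14)·(-3) − (-17)·(-17)) + ((-17)·17 − 13·(-3))| = 480, so the area is 240.

480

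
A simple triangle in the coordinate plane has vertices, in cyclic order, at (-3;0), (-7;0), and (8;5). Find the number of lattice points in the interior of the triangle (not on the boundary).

6

Using the shoelace formula, 2A = |((-3)·0 − (-7)·0) + ((-7)·5 − 8·0) + (8·0 − (-3)·5)| = 20, so the area is 10.
Along each edge there are gcd(|Δx|,|Δy|)+1 lattice points, so counting each shared vertex once the boundary has gcd(4,0) + gcd(15,5) + gcd(11,5) = 4+5+1 = 10.
Pick's theorem gives I = A − B/2 + 1 = 10 − 10/2 + 1 = 6.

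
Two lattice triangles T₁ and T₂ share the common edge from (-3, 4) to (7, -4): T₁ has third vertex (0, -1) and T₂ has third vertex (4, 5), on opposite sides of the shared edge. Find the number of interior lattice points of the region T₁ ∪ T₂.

The union is the simple quadrilateral with vertices (-3, 4), (0, -1), (7, -4), (4, 5) in order.
Using the shoelace formula, 2A = |[(-3)·(-1) − 0·4] + [0·(-4) − 7·(-1)] + [7·5 − 4·(-4)] + [4·4 − (-3)·5]| = 92, so the area is 46.
Summing gcd(|Δx|,|Δy|) over the edges gives the boundary count: gcd(3,5) + gcd(7,3) + gcd(3,9) + gcd(7,1) = 1+1+3+1 = 6.
By Pick's theorem I = A − B/2 + 1 = 46 − 6/2 + 1 = 44.

44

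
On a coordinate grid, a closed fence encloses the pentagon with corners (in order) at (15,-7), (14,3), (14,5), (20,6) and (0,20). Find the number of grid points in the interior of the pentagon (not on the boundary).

The shoelace formula gives twice the area as |(15·3 − 14·(-7)) + (14·5 − 14·3) + (14·6 − 20·5) + (20·20 − 0·6) + (0·(-7) − 15·20)| = 255, so the area is 255/2.
Along each edge there are gcd(|Δx|,|Δy|)+1 lattice points, so counting each shared vertex once the boundary has gcd(1,10) + gcd(0,2) + gcd(6,1) + gcd(20,14) + gcd(15,27) = 1+2+1+2+3 = 9.
By Pick's theorem A = I + B/2 − 1, so I = 255/2 − 9/2 + 1 = 124.

124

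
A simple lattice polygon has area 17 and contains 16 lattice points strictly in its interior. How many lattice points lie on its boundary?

4

Pick's theorem gives A = I + B/2 − 1, so B = 2(A − I + 1) = 2(17 − 16 + 1) = 4.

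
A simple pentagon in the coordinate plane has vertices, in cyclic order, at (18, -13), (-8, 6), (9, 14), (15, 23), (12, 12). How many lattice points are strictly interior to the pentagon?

The shoelace formula gives twice the area as |(18·6 − (-8)·(-13)) + ((-8)·14 − 9·6) + (9·23 − 15·14) + (15·12 − 12·23) + (12·(-13) − 18·12)| = 633, so the area is 316.5.
The number of boundary lattice points is Σ gcd(|Δx|,|Δy|) = gcd(26,19) + gcd(17,8) + gcd(6,9) + gcd(3,11) + gcd(6,25) = 1+1+3+1+1 = 7.
Pick's theorem gives I = A − B/2 + 1 = 316.5 − 7/2 + 1 = 314.

314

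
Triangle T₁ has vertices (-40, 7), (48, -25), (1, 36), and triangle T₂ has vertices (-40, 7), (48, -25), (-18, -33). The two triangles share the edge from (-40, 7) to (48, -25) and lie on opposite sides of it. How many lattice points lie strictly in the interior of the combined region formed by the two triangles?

The union is the simple quadrilateral with vertices (-40, 7), (1, 36), (48, -25), (-18, -33) in order.
By the shoelace formula, twice the signed area is |((-40)·36 − 1·7) + (1·(-25) − 48·36) + (48·(-33) − (-18)·(-25)) + ((-18)·7 − (-40)·(-33))| = 6680, so the area is 3340.
The number of boundary lattice points is Σ gcd(|Δx|,|Δy|) = gcd(41,29) + gcd(47,61) + gcd(66,8) + gcd(22,40) = 1+1+2+2 = 6.
By Pick's theorem I = A − B/2 + 1 = 3340 − 6/2 + 1 = 3338.

3338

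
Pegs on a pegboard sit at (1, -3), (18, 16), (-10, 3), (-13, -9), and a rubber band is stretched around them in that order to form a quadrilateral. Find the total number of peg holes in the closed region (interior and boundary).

235

By the shoelace formula, twice the signed area is |[1·16 − 18·(-3)] + [18·3 − (-10)·16] + [(-10)·(-9) − (-13)·3] + [(-13)·(-3) − 1·(-9)]| = 461, so the area is 230.5.
Along each edge there are gcd(|Δx|,|Δy|)+1 lattice points, so counting each shared vertex once the boundary has gcd(17,19) + gcd(28,13) + gcd(3,12) + gcd(14,6) = 1+1+3+2 = 7.
Pick's theorem gives I = A − B/2 + 1 = 230.5 − 7/2 + 1 = 228, so the closed region contains I + B = 228 + 7 = 235 lattice points.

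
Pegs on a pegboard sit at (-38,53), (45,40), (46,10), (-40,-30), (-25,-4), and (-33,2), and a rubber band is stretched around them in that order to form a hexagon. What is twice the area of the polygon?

8720

By the shoelace formula, twice the signed area is |[(-38)·40 − 45·53] + [45·10 − 46·40] + [46·(-30) − (-40)·10] + [(-40)·(-4) − (-25)·(-30)] + [(-25)·2 − (-33)·(-4)] + [(-33)·53 − (-38)·2]| = 8720, so the area is 4360.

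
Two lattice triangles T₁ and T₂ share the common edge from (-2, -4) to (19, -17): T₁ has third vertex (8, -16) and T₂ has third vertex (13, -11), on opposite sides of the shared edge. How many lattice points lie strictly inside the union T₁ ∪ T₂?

81

The union is the simple quadrilateral with vertices (-2, -4), (8, -16), (19, -17), (13, -11) in order.
The shoelace formula gives twice the area as |[(-2)·(-16) − 8·(-4)] + [8·(-17) − 19·(-16)] + [19·(-11) − 13·(-17)] + [13·(-4) − (-2)·(-11)]| = 170, so the area is 85.
The number of boundary lattice points is Σ gcd(|Δx|,|Δy|) = gcd(10,12) + gcd(11,1) + gcd(6,6) + gcd(15,7) = 2+1+6+1 = 10.
By Pick's theorem I = A − B/2 + 1 = 85 − 10/2 + 1 = 81.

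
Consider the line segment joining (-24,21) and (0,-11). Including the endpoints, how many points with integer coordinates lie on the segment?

9

The number of lattice points on a segment between lattice points is gcd(|Δx|,|Δy|) + 1 = gcd(24,32) + 1 = 8 + 1 = 9.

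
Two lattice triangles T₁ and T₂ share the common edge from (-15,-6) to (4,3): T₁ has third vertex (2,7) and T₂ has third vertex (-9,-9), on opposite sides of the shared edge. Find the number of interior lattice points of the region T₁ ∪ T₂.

The union is the simple quadrilateral with vertices (-15,-6), (2,7), (4,3), (-9,-9) in order.
The shoelace formula gives twice the area as |((-15)·7 − 2·(-6)) + (2·3 − 4·7) + (4·(-9) − (-9)·3) + ((-9)·(-6) − (-15)·(-9))| = 205, so the area is 102.5.
Summing gcd(|Δx|,|Δy|) over the edges gives the boundary count: gcd(17,13) + gcd(2,4) + gcd(13,12) + gcd(6,3) = 1+2+1+3 = 7.
By Pick's theorem I = A − B/2 + 1 = 102.5 − 7/2 + 1 = 100.

100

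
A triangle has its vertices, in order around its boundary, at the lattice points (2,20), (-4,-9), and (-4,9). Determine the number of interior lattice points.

By the shoelace formula, twice the signed area is |(2·(-9) − (-4)·20) + ((-4)·9 − (-4)·(-9)) + ((-4)·20 − 2·9)| = 108, so the area is 54.
Along each edge there are gcd(|Δx|,|Δy|)+1 lattice points, so counting each shared vertex once the boundary has gcd(6,29) + gcd(0,18) + gcd(6,11) = 1+18+1 = 20.
Pick's theorem gives I = A − B/2 + 1 = 54 − 20/2 + 1 = 45.

45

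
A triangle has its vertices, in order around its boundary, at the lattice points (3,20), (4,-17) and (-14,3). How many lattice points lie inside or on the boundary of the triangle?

334

Using the shoelace formula, 2A = |[3·(-17) − 4·20] + [4·3 − (-14)·(-17)] + [(-14)·20 − 3·3]| = 646, so the area is 323.
The number of boundary lattice points is Σ gcd(|Δx|,|Δy|) = gcd(1,37) + gcd(18,20) + gcd(17,17) = 1+2+17 = 20.
Pick's theorem gives I = A − B/2 + 1 = 323 − 20/2 + 1 = 314, so the closed region contains I + B = 314 + 20 = 334 lattice points.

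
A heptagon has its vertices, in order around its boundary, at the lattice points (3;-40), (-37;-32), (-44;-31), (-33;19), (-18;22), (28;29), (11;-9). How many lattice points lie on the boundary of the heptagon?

16

The number of boundary lattice points is Σ gcd(|Δx|,|Δy|) = gcd(40,8) + gcd(7,1) + gcd(11,50) + gcd(15,3) + gcd(46,7) + gcd(17,38) + gcd(8,31) = 8+1+1+3+1+1+1 = 16.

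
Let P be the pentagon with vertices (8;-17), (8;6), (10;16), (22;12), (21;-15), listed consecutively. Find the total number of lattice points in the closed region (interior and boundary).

The shoelace formula gives twice the area as |(8·6 − 8·(-17)) + (8·16 − 10·6) + (10·12 − 22·16) + (22·(-15) − 21·12) + (21·(-17) − 8·(-15))| = 799, so the area is 399.5.
Along each edge there are gcd(|Δx|,|Δy|)+1 lattice points, so counting each shared vertex once the boundary has gcd(0,23) + gcd(2,10) + gcd(12,4) + gcd(1,27) + gcd(13,2) = 23+2+4+1+1 = 31.
Pick's theorem gives I = A − B/2 + 1 = 399.5 − 31/2 + 1 = 385, so the closed region contains I + B = 385 + 31 = 416 lattice points.

416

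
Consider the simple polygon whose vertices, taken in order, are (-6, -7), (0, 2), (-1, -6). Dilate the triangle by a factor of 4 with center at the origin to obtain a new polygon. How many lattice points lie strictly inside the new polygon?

303

By the shoelace formula, twice the signed area is |[(-6)·2 − 0·(-7)] + [0·(-6) − (-1)·2] + [(-1)·(-7) − (-6)·(-6)]| = 39, so the area is 19.5.
The number of boundary lattice points is Σ gcd(|Δx|,|Δy|) = gcd(6,9) + gcd(1,8) + gcd(5,1) = 3+1+1 = 5.
Scaling by 4 multiplies the area by 4² = 16 (so the new area is 312) and multiplies the boundary lattice-point count by 4, giving 20.
By Pick's theorem, the interior count of the dilated polygon is 312 − 20/2 + 1 = 303.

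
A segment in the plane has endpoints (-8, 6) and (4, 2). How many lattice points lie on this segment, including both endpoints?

The number of lattice points on a segment between lattice points is gcd(|Δx|,|Δy|) + 1 = gcd(12,4) + 1 = 4 + 1 = 5.

5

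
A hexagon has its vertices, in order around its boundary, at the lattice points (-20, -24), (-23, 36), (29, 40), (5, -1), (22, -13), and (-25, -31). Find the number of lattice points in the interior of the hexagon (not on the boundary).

By the shoelace formula, twice the signed area is |((-20)·36 − (-23)·(-24)) + ((-23)·40 − 29·36) + (29·(-1) − 5·40) + (5·(-13) − 22·(-1)) + (22·(-31) − (-25)·(-13)) + ((-25)·(-24) − (-20)·(-31))| = 4535, so the area is 4535/2.
Summing gcd(|Δx|,|Δy|) over the edges gives the boundary count: gcd(3,60) + gcd(52,4) + gcd(24,41) + gcd(17,12) + gcd(47,18) + gcd(5,7) = 3+4+1+1+1+1 = 11.
Pick's theorem gives I = A − B/2 + 1 = 4535/2 − 11/2 + 1 = 2263.

2263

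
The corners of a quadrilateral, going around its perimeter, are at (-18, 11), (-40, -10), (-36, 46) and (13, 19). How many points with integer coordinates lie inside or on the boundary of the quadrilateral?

1193

By the shoelace formula, twice the signed area is |[(-18)·(-10) − (-40)·11] + [(-40)·46 − (-36)·(-10)] + [(-36)·19 − 13·46] + [13·11 − (-18)·19]| = 2377, so the area is 1188.5.
Summing gcd(|Δx|,|Δy|) over the edges gives the boundary count: gcd(22,21) + gcd(4,56) + gcd(49,27) + gcd(31,8) = 1+4+1+1 = 7.
Pick's theorem gives I = A − B/2 + 1 = 1188.5 − 7/2 + 1 = 1186, so the closed region contains I + B = 1186 + 7 = 1193 lattice points.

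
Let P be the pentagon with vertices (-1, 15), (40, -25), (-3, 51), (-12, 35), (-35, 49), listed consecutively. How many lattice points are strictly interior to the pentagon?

1011

By the shoelace formula, twice the signed area is |[(-1)·(-25) − 40·15] + [40·51 − (-3)·(-25)] + [(-3)·35 − (-12)·51] + [(-12)·49 − (-35)·35] + [(-35)·15 − (-1)·49]| = 2058, so the area is 1029.
Along each edge there are gcd(|Δx|,|Δy|)+1 lattice points, so counting each shared vertex once the boundary has gcd(41,40) + gcd(43,76) + gcd(9,16) + gcd(23,14) + gcd(34,34) = 1+1+1+1+34 = 38.
By Pick's theorem A = I + B/2 − 1, so I = 1029 − 38/2 + 1 = 1011.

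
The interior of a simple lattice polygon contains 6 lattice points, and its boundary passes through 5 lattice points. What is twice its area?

15

Pick's theorem states A = I + B/2 − 1, so A = 6 + 5/2 − 1 = 15/2.
Hence 2A = 15.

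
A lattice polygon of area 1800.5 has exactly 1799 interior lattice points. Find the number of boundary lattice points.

Pick's theorem gives A = I + B/2 − 1, so B = 2(A − I + 1) = 2(1800.5 − 1799 + 1) = 5.

5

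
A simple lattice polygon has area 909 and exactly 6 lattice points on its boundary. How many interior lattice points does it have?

Pick's theorem A = I + B/2 − 1 rearranges to I = A − B/2 + 1 = 909 − 6/2 + 1 = 907.

907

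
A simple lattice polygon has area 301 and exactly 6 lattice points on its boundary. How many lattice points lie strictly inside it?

299

From Pick's theorem, I = A − B/2 + 1 = 301 − 6/2 + 1 = 299.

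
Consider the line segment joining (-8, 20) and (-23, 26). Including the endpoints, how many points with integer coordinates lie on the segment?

The number of lattice points on a segment between lattice points is gcd(|Δx|,|Δy|) + 1 = gcd(15,6) + 1 = 3 + 1 = 4.

4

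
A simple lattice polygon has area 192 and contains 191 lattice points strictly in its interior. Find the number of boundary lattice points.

Pick's theorem gives A = I + B/2 − 1, so B = 2(A − I + 1) = 2(192 − 191 + 1) = 4.

4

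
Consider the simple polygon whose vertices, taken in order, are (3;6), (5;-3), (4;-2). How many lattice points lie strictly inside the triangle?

Using the shoelace formula, 2A = |[3·(-3) − 5·6] + [5·(-2) − 4·(-3)] + [4·6 − 3·(-2)]| = 7, so the area is 3.5.
Along each edge there are gcd(|Δx|,|Δy|)+1 lattice points, so counting each shared vertex once the boundary has gcd(2,9) + gcd(1,1) + gcd(1,8) = 1+1+1 = 3.
By Pick's theorem A = I + B/2 − 1, so I = 3.5 − 3/2 + 1 = 3.

3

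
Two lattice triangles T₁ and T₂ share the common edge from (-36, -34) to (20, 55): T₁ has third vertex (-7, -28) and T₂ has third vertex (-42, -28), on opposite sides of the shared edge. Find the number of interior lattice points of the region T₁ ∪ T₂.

The union is the simple quadrilateral with vertices (-36, -34), (-7, -28), (20, 55), (-42, -28) in order.
The shoelace formula gives twice the area as |[(-36)·(-28) − (-7)·(-34)] + [(-7)·55 − 20·(-28)] + [20·(-28) − (-42)·55] + [(-42)·(-34) − (-36)·(-28)]| = 3115, so the area is 1557.5.
The number of boundary lattice points is Σ gcd(|Δx|,|Δy|) = gcd(29,6) + gcd(27,83) + gcd(62,83) + gcd(6,6) = 1+1+1+6 = 9.
By Pick's theorem I = A − B/2 + 1 = 1557.5 − 9/2 + 1 = 1554.

1554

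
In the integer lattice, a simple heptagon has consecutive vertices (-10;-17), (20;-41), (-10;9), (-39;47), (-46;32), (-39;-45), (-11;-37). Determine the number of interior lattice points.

2685

By the shoelace formula, twice the signed area is |((-10)·(-41) − 20·(-17)) + (20·9 − (-10)·(-41)) + ((-10)·47 − (-39)·9) + ((-39)·32 − (-46)·47) + ((-46)·(-45) − (-39)·32) + ((-39)·(-37) − (-11)·(-45)) + ((-11)·(-17) − (-10)·(-37))| = 5398, so the area is 2699.
Summing gcd(|Δx|,|Δy|) over the edges gives the boundary count: gcd(30,24) + gcd(30,50) + gcd(29,38) + gcd(7,15) + gcd(7,77) + gcd(28,8) + gcd(1,20) = 6+10+1+1+7+4+1 = 30.
Pick's theorem gives I = A − B/2 + 1 = 2699 − 30/2 + 1 = 2685.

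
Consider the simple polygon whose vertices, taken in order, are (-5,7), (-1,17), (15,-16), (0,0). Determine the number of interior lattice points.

157

By the shoelace formula, twice the signed area is |((-5)·17 − (-1)·7) + ((-1)·(-16) − 15·17) + (15·0 − 0·(-16)) + (0·7 − (-5)·0)| = 317, so the area is 158.5.
The number of boundary lattice points is Σ gcd(|Δx|,|Δy|) = gcd(4,10) + gcd(16,33) + gcd(15,16) + gcd(5,7) = 2+1+1+1 = 5.
By Pick's theorem A = I + B/2 − 1, so I = 158.5 − 5/2 + 1 = 157.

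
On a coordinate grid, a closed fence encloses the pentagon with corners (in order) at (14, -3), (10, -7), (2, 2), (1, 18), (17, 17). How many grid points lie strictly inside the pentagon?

286

The shoelace formula gives twice the area as |[14·(-7) − 10·(-3)] + [10·2 − 2·(-7)] + [2·18 − 1·2] + [1·17 − 17·18] + [17·(-3) − 14·17]| = 578, so the area is 289.
Summing gcd(|Δx|,|Δy|) over the edges gives the boundary count: gcd(4,4) + gcd(8,9) + gcd(1,16) + gcd(16,1) + gcd(3,20) = 4+1+1+1+1 = 8.
By Pick's theorem A = I + B/2 − 1, so I = 289 − 8/2 + 1 = 286.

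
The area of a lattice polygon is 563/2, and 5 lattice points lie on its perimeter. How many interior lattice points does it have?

280

Pick's theorem A = I + B/2 − 1 rearranges to I = A − B/2 + 1 = 563/2 − 5/2 + 1 = 280.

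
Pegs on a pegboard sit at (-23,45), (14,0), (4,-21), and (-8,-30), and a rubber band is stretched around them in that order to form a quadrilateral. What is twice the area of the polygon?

2262

Using the shoelace formula, 2A = |[(-23)·0 − 14·45] + [14·(-21) − 4·0] + [4·(-30) − (-8)·(-21)] + [(-8)·45 − (-23)·(-30)]| = 2262, so the area is 1131.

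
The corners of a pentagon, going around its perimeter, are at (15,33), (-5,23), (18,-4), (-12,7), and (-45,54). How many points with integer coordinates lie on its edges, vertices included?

16

The number of boundary lattice points is Σ gcd(|Δx|,|Δy|) = gcd(20,10) + gcd(23,27) + gcd(30,11) + gcd(33,47) + gcd(60,21) = 10+1+1+1+3 = 16.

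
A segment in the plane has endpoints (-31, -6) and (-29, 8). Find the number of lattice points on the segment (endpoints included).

The number of lattice points on a segment between lattice points is gcd(|Δx|,|Δy|) + 1 = gcd(2,14) + 1 = 2 + 1 = 3.

3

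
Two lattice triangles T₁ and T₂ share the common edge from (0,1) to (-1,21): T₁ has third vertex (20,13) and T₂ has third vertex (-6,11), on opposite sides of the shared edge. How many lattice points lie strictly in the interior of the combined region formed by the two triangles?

The union is the simple quadrilateral with vertices (0,1), (20,13), (-1,21), (-6,11) in order.
By the shoelace formula, twice the signed area is |(0·13 − 20·1) + (20·21 − (-1)·13) + ((-1)·11 − (-6)·21) + ((-6)·1 − 0·11)| = 522, so the area is 261.
The number of boundary lattice points is Σ gcd(|Δx|,|Δy|) = gcd(20,12) + gcd(21,8) + gcd(5,10) + gcd(6,10) = 4+1+5+2 = 12.
By Pick's theorem I = A − B/2 + 1 = 261 − 12/2 + 1 = 256.

256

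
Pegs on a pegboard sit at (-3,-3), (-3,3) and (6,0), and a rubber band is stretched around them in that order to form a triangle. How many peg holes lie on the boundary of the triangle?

Summing gcd(|Δx|,|Δy|) over the edges gives the boundary count: gcd(0,6) + gcd(9,3) + gcd(9,3) = 6+3+3 = 12.

12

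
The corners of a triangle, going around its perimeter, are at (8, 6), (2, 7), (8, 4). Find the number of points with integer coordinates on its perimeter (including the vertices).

6

Summing gcd(|Δx|,|Δy|) over the edges gives the boundary count: gcd(6,1) + gcd(6,3) + gcd(0,2) = 1+3+2 = 6.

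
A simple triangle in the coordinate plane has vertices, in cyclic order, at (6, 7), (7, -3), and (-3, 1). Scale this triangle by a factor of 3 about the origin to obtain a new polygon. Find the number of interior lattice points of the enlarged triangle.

424

By the shoelace formula, twice the signed area is |(6·(-3) − 7·7) + (7·1 − (-3)·(-3)) + ((-3)·7 − 6·1)| = 96, so the area is 48.
The number of boundary lattice points is Σ gcd(|Δx|,|Δy|) = gcd(1,10) + gcd(10,4) + gcd(9,6) = 1+2+3 = 6.
Scaling by 3 multiplies the area by 3² = 9 (so the new area is 432) and multiplies the boundary lattice-point count by 3, giving 18.
By Pick's theorem, the interior count of the dilated polygon is 432 − 18/2 + 1 = 424.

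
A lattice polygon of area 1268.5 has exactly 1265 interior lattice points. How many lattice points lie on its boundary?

9

Pick's theorem gives A = I + B/2 − 1, so B = 2(A − I + 1) = 2(1268.5 − 1265 + 1) = 9.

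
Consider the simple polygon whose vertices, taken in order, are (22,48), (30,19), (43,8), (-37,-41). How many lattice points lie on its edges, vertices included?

Summing gcd(|Δx|,|Δy|) over the edges gives the boundary count: gcd(8,29) + gcd(13,11) + gcd(80,49) + gcd(59,89) = 1+1+1+1 = 4.

4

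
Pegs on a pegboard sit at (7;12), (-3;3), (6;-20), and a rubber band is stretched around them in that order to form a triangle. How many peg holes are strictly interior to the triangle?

By the shoelace formula, twice the signed area is |[7·3 − (-3)·12] + [(-3)·(-20) − 6·3] + [6·12 − 7·(-20)]| = 311, so the area is 311/2.
The number of boundary lattice points is Σ gcd(|Δx|,|Δy|) = gcd(10,9) + gcd(9,23) + gcd(1,32) = 1+1+1 = 3.
By Pick's theorem A = I + B/2 − 1, so I = 311/2 − 3/2 + 1 = 155.

155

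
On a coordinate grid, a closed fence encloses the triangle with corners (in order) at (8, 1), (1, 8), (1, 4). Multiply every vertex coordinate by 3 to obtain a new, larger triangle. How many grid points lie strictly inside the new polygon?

109

The shoelace formula gives twice the area as |(8·8 − 1·1) + (1·4 − 1·8) + (1·1 − 8·4)| = 28, so the area is 14.
Summing gcd(|Δx|,|Δy|) over the edges gives the boundary count: gcd(7,7) + gcd(0,4) + gcd(7,3) = 7+4+1 = 12.
Scaling by 3 multiplies the area by 3² = 9 (so the new area is 126) and multiplies the boundary lattice-point count by 3, giving 36.
By Pick's theorem, the interior count of the dilated polygon is 126 − 36/2 + 1 = 109.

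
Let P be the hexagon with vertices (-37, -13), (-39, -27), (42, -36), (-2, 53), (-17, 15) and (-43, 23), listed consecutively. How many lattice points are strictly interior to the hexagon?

3850

Using the shoelace formula, 2A = |((-37)·(-27) − (-39)·(-13)) + ((-39)·(-36) − 42·(-27)) + (42·53 − (-2)·(-36)) + ((-2)·15 − (-17)·53) + ((-17)·23 − (-43)·15) + ((-43)·(-13) − (-37)·23)| = 7719, so the area is 3859.5.
Summing gcd(|Δx|,|Δy|) over the edges gives the boundary count: gcd(2,14) + gcd(81,9) + gcd(44,89) + gcd(15,38) + gcd(26,8) + gcd(6,36) = 2+9+1+1+2+6 = 21.
Pick's theorem gives I = A − B/2 + 1 = 3859.5 − 21/2 + 1 = 3850.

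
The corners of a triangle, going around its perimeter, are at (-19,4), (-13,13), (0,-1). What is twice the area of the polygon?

By the shoelace formula, twice the signed area is |[(-19)·13 − (-13)·4] + [(-13)·(-1) − 0·13] + [0·4 − (-19)·(-1)]| = 201, so the area is 201/2.

201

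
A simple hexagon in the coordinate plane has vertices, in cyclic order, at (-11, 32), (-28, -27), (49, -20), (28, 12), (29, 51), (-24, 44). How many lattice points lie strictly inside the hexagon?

3755

Using the shoelace formula, 2A = |((-11)·(-27) − (-28)·32) + ((-28)·(-20) − 49·(-27)) + (49·12 − 28·(-20)) + (28·51 − 29·12) + (29·44 − (-24)·51) + ((-24)·32 − (-11)·44)| = 7520, so the area is 3760.
The number of boundary lattice points is Σ gcd(|Δx|,|Δy|) = gcd(17,59) + gcd(77,7) + gcd(21,32) + gcd(1,39) + gcd(53,7) + gcd(13,12) = 1+7+1+1+1+1 = 12.
By Pick's theorem A = I + B/2 − 1, so I = 3760 − 12/2 + 1 = 3755.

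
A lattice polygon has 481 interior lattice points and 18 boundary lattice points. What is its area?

489

Pick's theorem states A = I + B/2 − 1, so A = 481 + 18/2 − 1 = 489.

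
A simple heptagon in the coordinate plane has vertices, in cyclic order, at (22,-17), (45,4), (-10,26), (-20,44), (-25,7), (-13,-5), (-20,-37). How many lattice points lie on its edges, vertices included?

The number of boundary lattice points is Σ gcd(|Δx|,|Δy|) = gcd(23,21) + gcd(55,22) + gcd(10,18) + gcd(5,37) + gcd(12,12) + gcd(7,32) + gcd(42,20) = 1+11+2+1+12+1+2 = 30.

30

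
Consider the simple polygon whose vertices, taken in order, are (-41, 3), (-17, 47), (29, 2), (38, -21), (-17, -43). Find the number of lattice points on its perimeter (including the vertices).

The number of boundary lattice points is Σ gcd(|Δx|,|Δy|) = gcd(24,44) + gcd(46,45) + gcd(9,23) + gcd(55,22) + gcd(24,46) = 4+1+1+11+2 = 19.

19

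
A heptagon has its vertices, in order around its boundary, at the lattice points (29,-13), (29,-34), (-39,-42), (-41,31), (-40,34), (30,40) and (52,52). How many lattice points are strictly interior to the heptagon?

The shoelace formula gives twice the area as |[29·(-34) − 29·(-13)] + [29·(-42) − (-39)·(-34)] + [(-39)·31 − (-41)·(-42)] + [(-41)·34 − (-40)·31] + [(-40)·40 − 30·34] + [30·52 − 52·40] + [52·(-13) − 29·52]| = 11562, so the area is 5781.
Summing gcd(|Δx|,|Δy|) over the edges gives the boundary count: gcd(0,21) + gcd(68,8) + gcd(2,73) + gcd(1,3) + gcd(70,6) + gcd(22,12) + gcd(23,65) = 21+4+1+1+2+2+1 = 32.
By Pick's theorem A = I + B/2 − 1, so I = 5781 − 32/2 + 1 = 5766.

5766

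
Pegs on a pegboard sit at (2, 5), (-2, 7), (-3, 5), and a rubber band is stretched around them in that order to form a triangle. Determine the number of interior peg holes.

2

Using the shoelace formula, 2A = |(2·7 − (-2)·5) + ((-2)·5 − (-3)·7) + ((-3)·5 − 2·5)| = 10, so the area is 5.
Summing gcd(|Δx|,|Δy|) over the edges gives the boundary count: gcd(4,2) + gcd(1,2) + gcd(5,0) = 2+1+5 = 8.
By Pick's theorem A = I + B/2 − 1, so I = 5 − 8/2 + 1 = 2.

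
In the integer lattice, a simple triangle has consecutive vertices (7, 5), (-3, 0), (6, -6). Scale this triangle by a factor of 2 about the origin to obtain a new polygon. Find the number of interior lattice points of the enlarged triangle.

Using the shoelace formula, 2A = |(7·0 − (-3)·5) + ((-3)·(-6) − 6·0) + (6·5 − 7·(-6))| = 105, so the area is 105/2.
Along each edge there are gcd(|Δx|,|Δy|)+1 lattice points, so counting each shared vertex once the boundary has gcd(10,5) + gcd(9,6) + gcd(1,11) = 5+3+1 = 9.
Scaling by 2 multiplies the area by 2² = 4 (so the new area is 210) and multiplies the boundary lattice-point count by 2, giving 18.
By Pick's theorem, the interior count of the dilated polygon is 210 − 18/2 + 1 = 202.

202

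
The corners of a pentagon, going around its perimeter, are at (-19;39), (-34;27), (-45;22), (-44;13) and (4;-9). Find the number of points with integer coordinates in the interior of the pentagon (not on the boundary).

993

By the shoelace formula, twice the signed area is |((-19)·27 − (-34)·39) + ((-34)·22 − (-45)·27) + ((-45)·13 − (-44)·22) + ((-44)·(-9) − 4·13) + (4·39 − (-19)·(-9))| = 1992, so the area is 996.
Summing gcd(|Δx|,|Δy|) over the edges gives the boundary count: gcd(15,12) + gcd(11,5) + gcd(1,9) + gcd(48,22) + gcd(23,48) = 3+1+1+2+1 = 8.
Pick's theorem gives I = A − B/2 + 1 = 996 − 8/2 + 1 = 993.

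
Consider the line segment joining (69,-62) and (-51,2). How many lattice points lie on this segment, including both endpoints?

The number of lattice points on a segment between lattice points is gcd(|Δx|,|Δy|) + 1 = gcd(120,64) + 1 = 8 + 1 = 9.

9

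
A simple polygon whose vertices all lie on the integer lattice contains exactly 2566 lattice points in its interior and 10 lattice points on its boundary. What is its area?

2570

Pick's theorem states A = I + B/2 − 1, so A = 2566 + 10/2 − 1 = 2570.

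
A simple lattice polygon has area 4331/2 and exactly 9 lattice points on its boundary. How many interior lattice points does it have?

2162

From Pick's theorem, I = A − B/2 + 1 = 4331/2 − 9/2 + 1 = 2162.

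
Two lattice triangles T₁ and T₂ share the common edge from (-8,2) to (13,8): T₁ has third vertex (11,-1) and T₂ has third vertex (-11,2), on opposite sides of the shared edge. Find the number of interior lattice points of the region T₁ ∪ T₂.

93

The union is the simple quadrilateral with vertices (-8,2), (11,-1), (13,8), (-11,2) in order.
Using the shoelace formula, 2A = |((-8)·(-1) − 11·2) + (11·8 − 13·(-1)) + (13·2 − (-11)·8) + ((-11)·2 − (-8)·2)| = 195, so the area is 97.5.
Along each edge there are gcd(|Δx|,|Δy|)+1 lattice points, so counting each shared vertex once the boundary has gcd(19,3) + gcd(2,9) + gcd(24,6) + gcd(3,0) = 1+1+6+3 = 11.
By Pick's theorem I = A − B/2 + 1 = 97.5 − 11/2 + 1 = 93.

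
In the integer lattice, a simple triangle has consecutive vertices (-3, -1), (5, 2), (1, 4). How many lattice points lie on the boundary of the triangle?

4

Summing gcd(|Δx|,|Δy|) over the edges gives the boundary count: gcd(8,3) + gcd(4,2) + gcd(4,5) = 1+2+1 = 4.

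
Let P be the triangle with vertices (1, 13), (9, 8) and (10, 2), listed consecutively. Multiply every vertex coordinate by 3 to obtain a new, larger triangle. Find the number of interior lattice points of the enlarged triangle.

190

The shoelace formula gives twice the area as |[1·8 − 9·13] + [9·2 − 10·8] + [10·13 − 1·2]| = 43, so the area is 21.5.
Along each edge there are gcd(|Δx|,|Δy|)+1 lattice points, so counting each shared vertex once the boundary has gcd(8,5) + gcd(1,6) + gcd(9,11) = 1+1+1 = 3.
Scaling by 3 multiplies the area by 3² = 9 (so the new area is 387/2) and multiplies the boundary lattice-point count by 3, giving 9.
By Pick's theorem, the interior count of the dilated polygon is 387/2 − 9/2 + 1 = 190.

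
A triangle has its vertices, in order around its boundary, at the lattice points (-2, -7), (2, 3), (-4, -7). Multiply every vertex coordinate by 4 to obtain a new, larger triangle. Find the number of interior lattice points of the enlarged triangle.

The shoelace formula gives twice the area as |((-2)·3 − 2·(-7)) + (2·(-7) − (-4)·3) + ((-4)·(-7) − (-2)·(-7))| = 20, so the area is 10.
Along each edge there are gcd(|Δx|,|Δy|)+1 lattice points, so counting each shared vertex once the boundary has gcd(4,10) + gcd(6,10) + gcd(2,0) = 2+2+2 = 6.
Scaling by 4 multiplies the area by 4² = 16 (so the new area is 160) and multiplies the boundary lattice-point count by 4, giving 24.
By Pick's theorem, the interior count of the dilated polygon is 160 − 24/2 + 1 = 149.

149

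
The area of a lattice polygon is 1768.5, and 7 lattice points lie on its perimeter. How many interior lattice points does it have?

From Pick's theorem, I = A − B/2 + 1 = 1768.5 − 7/2 + 1 = 1766.

1766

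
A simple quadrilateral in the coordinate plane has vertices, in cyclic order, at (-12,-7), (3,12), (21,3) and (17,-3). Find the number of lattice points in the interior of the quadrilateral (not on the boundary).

312

The shoelace formula gives twice the area as |((-12)·12 − 3·(-7)) + (3·3 − 21·12) + (21·(-3) − 17·3) + (17·(-7) − (-12)·(-3))| = 635, so the area is 317.5.
Summing gcd(|Δx|,|Δy|) over the edges gives the boundary count: gcd(15,19) + gcd(18,9) + gcd(4,6) + gcd(29,4) = 1+9+2+1 = 13.
Pick's theorem gives I = A − B/2 + 1 = 317.5 − 13/2 + 1 = 312.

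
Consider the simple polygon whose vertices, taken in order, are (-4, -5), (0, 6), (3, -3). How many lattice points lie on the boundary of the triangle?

Summing gcd(|Δx|,|Δy|) over the edges gives the boundary count: gcd(4,11) + gcd(3,9) + gcd(7,2) = 1+3+1 = 5.

5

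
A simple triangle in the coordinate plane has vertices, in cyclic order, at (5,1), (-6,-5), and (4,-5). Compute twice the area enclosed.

60

The shoelace formula gives twice the area as |[5·(-5) − (-6)·1] + [(-6)·(-5) − 4·(-5)] + [4·1 − 5·(-5)]| = 60, so the area is 30.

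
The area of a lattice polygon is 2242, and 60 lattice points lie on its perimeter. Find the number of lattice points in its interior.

From Pick's theorem, I = A − B/2 + 1 = 2242 − 60/2 + 1 = 2213.

2213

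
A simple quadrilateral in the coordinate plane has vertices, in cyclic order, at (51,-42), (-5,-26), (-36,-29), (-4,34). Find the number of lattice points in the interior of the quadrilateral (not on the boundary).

The shoelace formula gives twice the area as |[51·(-26) − (-5)·(-42)] + [(-5)·(-29) − (-36)·(-26)] + [(-36)·34 − (-4)·(-29)] + [(-4)·(-42) − 51·34]| = 5233, so the area is 5233/2.
Summing gcd(|Δx|,|Δy|) over the edges gives the boundary count: gcd(56,16) + gcd(31,3) + gcd(32,63) + gcd(55,76) = 8+1+1+1 = 11.
Pick's theorem gives I = A − B/2 + 1 = 5233/2 − 11/2 + 1 = 2612.

2612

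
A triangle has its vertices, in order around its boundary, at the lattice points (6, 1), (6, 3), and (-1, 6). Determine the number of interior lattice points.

Using the shoelace formula, 2A = |(6·3 − 6·1) + (6·6 − (-1)·3) + ((-1)·1 − 6·6)| = 14, so the area is 7.
The number of boundary lattice points is Σ gcd(|Δx|,|Δy|) = gcd(0,2) + gcd(7,3) + gcd(7,5) = 2+1+1 = 4.
By Pick's theorem A = I + B/2 − 1, so I = 7 − 4/2 + 1 = 6.

6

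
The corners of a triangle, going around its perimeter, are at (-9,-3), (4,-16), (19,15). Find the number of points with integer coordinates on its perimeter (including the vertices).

16

Along each edge there are gcd(|Δx|,|Δy|)+1 lattice points, so counting each shared vertex once the boundary has gcd(13,13) + gcd(15,31) + gcd(28,18) = 13+1+2 = 16.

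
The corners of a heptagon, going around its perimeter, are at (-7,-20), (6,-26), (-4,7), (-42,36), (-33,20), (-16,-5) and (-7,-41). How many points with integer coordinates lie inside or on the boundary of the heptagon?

867

The shoelace formula gives twice the area as |((-7)·(-26) − 6·(-20)) + (6·7 − (-4)·(-26)) + ((-4)·36 − (-42)·7) + ((-42)·20 − (-33)·36) + ((-33)·(-5) − (-16)·20) + ((-16)·(-41) − (-7)·(-5)) + ((-7)·(-20) − (-7)·(-41))| = 1697, so the area is 848.5.
Summing gcd(|Δx|,|Δy|) over the edges gives the boundary count: gcd(13,6) + gcd(10,33) + gcd(38,29) + gcd(9,16) + gcd(17,25) + gcd(9,36) + gcd(0,21) = 1+1+1+1+1+9+21 = 35.
Pick's theorem gives I = A − B/2 + 1 = 848.5 − 35/2 + 1 = 832, so the closed region contains I + B = 832 + 35 = 867 lattice points.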